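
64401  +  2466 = 66867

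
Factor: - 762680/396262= -2^2*5^1*23^1*239^ ( - 1) = - 460/239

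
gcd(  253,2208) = 23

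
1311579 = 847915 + 463664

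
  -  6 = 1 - 7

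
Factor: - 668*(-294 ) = 2^3*3^1*7^2*167^1=196392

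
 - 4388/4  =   - 1097 = -1097.00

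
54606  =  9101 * 6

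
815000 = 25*32600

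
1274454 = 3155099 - 1880645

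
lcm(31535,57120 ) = 3027360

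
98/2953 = 98/2953 = 0.03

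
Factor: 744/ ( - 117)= - 248/39  =  -2^3*3^( - 1)*13^( - 1 )  *  31^1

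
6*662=3972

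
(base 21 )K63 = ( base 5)241244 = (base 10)8949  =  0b10001011110101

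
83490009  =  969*86161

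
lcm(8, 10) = 40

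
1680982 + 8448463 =10129445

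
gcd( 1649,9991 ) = 97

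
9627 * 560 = 5391120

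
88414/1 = 88414 = 88414.00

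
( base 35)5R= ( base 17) BF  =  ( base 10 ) 202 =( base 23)8I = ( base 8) 312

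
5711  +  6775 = 12486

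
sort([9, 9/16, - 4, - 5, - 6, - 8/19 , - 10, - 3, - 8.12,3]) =[-10, - 8.12, - 6,-5,  -  4, - 3, - 8/19, 9/16,  3,9]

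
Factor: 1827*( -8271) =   -  3^4*7^1*29^1*919^1 = - 15111117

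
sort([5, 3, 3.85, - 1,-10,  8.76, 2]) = [-10,-1,  2, 3, 3.85, 5, 8.76 ] 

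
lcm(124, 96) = 2976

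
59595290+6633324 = 66228614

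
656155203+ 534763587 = 1190918790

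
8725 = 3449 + 5276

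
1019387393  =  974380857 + 45006536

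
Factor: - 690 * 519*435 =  - 155777850= - 2^1*3^3 * 5^2  *  23^1*29^1 * 173^1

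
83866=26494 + 57372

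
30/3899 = 30/3899=0.01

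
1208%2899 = 1208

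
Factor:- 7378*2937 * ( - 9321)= 201978482706 = 2^1*3^2*7^1*11^1 * 13^1*17^1*31^1*89^1*239^1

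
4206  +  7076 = 11282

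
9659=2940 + 6719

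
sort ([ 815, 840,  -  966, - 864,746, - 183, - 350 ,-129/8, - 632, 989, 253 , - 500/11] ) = [ - 966, - 864,-632,  -  350,  -  183, - 500/11, - 129/8 , 253,746, 815,840, 989 ] 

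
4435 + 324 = 4759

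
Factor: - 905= - 5^1*181^1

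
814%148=74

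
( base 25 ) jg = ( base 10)491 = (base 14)271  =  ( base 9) 605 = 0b111101011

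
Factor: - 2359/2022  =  -2^( - 1 )* 3^ ( - 1 )*7^1 = -7/6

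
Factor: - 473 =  -11^1  *  43^1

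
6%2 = 0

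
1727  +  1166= 2893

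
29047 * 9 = 261423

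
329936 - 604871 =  - 274935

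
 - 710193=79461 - 789654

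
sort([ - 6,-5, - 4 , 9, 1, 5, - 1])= [ - 6, - 5,- 4 , - 1,  1,5,9 ]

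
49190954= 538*91433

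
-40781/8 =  - 40781/8 = - 5097.62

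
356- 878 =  - 522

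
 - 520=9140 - 9660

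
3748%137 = 49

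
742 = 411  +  331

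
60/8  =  7 + 1/2 = 7.50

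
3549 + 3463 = 7012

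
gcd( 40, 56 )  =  8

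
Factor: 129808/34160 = 5^ (-1)*19^1 = 19/5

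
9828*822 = 8078616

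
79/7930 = 79/7930 = 0.01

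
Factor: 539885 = 5^1*19^1*5683^1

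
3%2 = 1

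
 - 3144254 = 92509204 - 95653458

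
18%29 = 18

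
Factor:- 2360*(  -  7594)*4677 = 83820445680 = 2^4*3^1*5^1 * 59^1*1559^1*3797^1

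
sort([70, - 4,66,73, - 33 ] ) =[ - 33, -4,66, 70, 73]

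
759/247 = 759/247 = 3.07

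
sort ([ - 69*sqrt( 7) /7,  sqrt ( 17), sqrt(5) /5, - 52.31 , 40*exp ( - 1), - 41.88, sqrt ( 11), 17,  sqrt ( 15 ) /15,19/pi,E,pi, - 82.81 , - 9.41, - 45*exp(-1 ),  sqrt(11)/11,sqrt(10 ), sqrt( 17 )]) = [-82.81,-52.31, - 41.88,-69*sqrt( 7)/7, - 45*exp( - 1), - 9.41,sqrt(15)/15 , sqrt(11)/11, sqrt ( 5) /5, E,pi , sqrt ( 10),  sqrt( 11 ), sqrt (17), sqrt( 17),19/pi,40* exp(-1 ), 17] 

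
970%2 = 0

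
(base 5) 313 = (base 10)83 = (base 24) 3B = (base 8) 123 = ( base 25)38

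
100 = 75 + 25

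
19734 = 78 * 253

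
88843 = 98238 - 9395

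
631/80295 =631/80295 = 0.01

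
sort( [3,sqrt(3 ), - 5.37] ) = [ - 5.37,sqrt(3),3]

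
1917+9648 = 11565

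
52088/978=53 + 127/489 = 53.26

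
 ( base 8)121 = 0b1010001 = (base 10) 81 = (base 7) 144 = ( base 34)2D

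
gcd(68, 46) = 2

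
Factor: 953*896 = 2^7*7^1 * 953^1 = 853888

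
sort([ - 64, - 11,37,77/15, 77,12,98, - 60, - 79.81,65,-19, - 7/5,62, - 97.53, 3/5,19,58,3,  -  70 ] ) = [ - 97.53  , -79.81, -70, - 64 , - 60, - 19, - 11, - 7/5,3/5, 3,77/15,12, 19,37 , 58,62, 65,77,98 ] 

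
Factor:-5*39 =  - 3^1*5^1*13^1 = - 195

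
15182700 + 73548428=88731128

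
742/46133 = 742/46133 = 0.02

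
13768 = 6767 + 7001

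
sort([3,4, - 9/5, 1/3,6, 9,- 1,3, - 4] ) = [ - 4,- 9/5, - 1, 1/3,  3, 3, 4, 6, 9 ]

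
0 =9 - 9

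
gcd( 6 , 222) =6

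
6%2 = 0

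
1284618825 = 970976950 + 313641875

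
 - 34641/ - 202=34641/202 = 171.49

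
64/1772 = 16/443= 0.04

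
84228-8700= 75528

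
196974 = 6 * 32829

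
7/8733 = 7/8733 = 0.00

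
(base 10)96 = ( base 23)44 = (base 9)116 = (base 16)60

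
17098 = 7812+9286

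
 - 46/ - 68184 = 23/34092 = 0.00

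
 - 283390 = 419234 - 702624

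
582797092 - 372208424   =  210588668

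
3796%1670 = 456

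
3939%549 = 96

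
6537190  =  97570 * 67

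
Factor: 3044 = 2^2*761^1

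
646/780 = 323/390= 0.83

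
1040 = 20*52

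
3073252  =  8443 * 364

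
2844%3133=2844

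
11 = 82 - 71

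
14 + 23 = 37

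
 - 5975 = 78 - 6053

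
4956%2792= 2164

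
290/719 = 290/719= 0.40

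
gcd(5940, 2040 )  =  60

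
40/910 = 4/91  =  0.04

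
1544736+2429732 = 3974468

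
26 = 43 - 17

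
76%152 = 76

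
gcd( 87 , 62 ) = 1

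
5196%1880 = 1436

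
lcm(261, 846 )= 24534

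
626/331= 1  +  295/331= 1.89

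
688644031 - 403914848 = 284729183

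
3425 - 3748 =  -323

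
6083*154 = 936782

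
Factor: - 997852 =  - 2^2*249463^1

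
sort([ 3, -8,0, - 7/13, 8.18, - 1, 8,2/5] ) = [ - 8,  -  1, -7/13,0, 2/5 , 3,8, 8.18]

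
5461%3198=2263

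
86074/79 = 1089+43/79 = 1089.54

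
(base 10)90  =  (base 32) 2Q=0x5A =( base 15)60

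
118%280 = 118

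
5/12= 5/12= 0.42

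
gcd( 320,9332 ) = 4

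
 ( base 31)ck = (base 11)327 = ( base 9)475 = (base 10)392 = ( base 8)610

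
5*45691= 228455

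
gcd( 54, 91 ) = 1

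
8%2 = 0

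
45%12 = 9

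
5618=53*106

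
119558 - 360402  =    -  240844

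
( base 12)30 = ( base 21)1F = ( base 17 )22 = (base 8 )44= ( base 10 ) 36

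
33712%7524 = 3616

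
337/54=337/54= 6.24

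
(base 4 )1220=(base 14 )76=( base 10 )104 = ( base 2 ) 1101000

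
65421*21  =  1373841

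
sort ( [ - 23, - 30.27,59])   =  [-30.27, - 23, 59] 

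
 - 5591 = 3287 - 8878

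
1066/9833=1066/9833 = 0.11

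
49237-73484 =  - 24247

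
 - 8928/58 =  - 154+2/29 = - 153.93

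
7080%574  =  192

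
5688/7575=1896/2525= 0.75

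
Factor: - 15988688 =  - 2^4*41^1*24373^1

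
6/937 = 6/937= 0.01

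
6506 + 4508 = 11014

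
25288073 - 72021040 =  - 46732967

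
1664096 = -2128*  (- 782 )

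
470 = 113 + 357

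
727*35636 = 25907372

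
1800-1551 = 249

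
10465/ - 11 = -952 + 7/11 = - 951.36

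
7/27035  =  7/27035 = 0.00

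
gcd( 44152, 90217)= 1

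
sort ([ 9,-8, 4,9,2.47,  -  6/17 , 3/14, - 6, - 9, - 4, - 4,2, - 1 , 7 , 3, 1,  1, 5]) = [-9,-8, - 6,-4,- 4,  -  1,  -  6/17,3/14,1, 1,2,2.47,3, 4,5, 7,9, 9 ] 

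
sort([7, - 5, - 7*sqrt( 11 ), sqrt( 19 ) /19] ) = [- 7*sqrt( 11 ), - 5, sqrt( 19 )/19, 7] 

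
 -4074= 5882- 9956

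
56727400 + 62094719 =118822119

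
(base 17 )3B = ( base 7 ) 116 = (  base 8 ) 76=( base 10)62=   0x3E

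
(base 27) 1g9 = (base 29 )1ba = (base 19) 34B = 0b10010010010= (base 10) 1170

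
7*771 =5397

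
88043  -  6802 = 81241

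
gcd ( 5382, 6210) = 414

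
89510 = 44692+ 44818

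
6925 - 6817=108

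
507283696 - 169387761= 337895935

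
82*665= 54530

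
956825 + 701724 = 1658549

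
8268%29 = 3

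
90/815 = 18/163  =  0.11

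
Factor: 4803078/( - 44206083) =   -  1601026/14735361 = -2^1*3^(-1 )*7^2*17^1*31^2*37^ ( - 1)*132751^( - 1 ) 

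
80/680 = 2/17 = 0.12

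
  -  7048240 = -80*88103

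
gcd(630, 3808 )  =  14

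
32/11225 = 32/11225 = 0.00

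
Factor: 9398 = 2^1 * 37^1* 127^1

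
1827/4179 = 87/199= 0.44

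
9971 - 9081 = 890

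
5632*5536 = 31178752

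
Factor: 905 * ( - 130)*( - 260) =30589000 = 2^3*5^3*13^2*181^1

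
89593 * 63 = 5644359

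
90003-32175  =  57828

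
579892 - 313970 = 265922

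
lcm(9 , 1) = 9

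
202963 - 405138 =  - 202175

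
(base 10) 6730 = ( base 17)164F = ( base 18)12dg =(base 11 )5069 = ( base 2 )1101001001010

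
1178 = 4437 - 3259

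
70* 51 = 3570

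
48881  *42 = 2053002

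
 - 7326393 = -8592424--1266031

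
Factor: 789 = 3^1*263^1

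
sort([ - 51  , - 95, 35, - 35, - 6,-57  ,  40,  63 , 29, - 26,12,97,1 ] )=[ - 95, - 57 ,-51 , - 35  , - 26 , - 6, 1,12,29,35,40,63 , 97 ]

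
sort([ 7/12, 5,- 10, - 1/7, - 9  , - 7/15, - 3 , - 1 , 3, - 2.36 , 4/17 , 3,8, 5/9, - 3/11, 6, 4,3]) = [ - 10,  -  9, - 3,  -  2.36, - 1, - 7/15 , - 3/11, - 1/7,4/17, 5/9, 7/12, 3,3, 3, 4, 5, 6,8]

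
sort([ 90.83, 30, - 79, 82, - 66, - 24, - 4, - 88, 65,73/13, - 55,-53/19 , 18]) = [ - 88,  -  79, - 66, - 55,  -  24, - 4,-53/19, 73/13,18, 30, 65, 82,90.83 ] 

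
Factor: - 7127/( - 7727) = 7127^1* 7727^(-1)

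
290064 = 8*36258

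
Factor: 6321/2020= 2^(-2 ) * 3^1 * 5^ ( - 1) * 7^2 * 43^1*101^( - 1)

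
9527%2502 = 2021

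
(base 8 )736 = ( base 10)478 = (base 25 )J3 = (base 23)KI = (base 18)18A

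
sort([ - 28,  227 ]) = [ - 28,  227] 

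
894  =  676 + 218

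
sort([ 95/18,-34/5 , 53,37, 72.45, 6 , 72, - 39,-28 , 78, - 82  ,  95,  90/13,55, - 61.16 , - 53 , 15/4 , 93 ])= [- 82, - 61.16, - 53, - 39, - 28,-34/5,15/4, 95/18,6, 90/13,  37,  53,55,72,72.45, 78 , 93,95 ] 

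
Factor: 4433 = 11^1*13^1*31^1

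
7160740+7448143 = 14608883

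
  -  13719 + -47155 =  -  60874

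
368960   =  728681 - 359721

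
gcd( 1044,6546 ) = 6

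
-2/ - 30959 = 2/30959 =0.00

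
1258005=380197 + 877808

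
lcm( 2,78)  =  78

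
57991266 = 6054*9579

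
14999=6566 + 8433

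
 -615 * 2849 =  -  1752135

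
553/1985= 553/1985  =  0.28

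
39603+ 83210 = 122813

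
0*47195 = 0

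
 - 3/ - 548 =3/548 = 0.01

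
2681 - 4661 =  - 1980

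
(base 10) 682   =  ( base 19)1GH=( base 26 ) 106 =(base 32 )la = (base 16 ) 2aa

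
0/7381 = 0 = 0.00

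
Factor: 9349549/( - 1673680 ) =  - 2^( - 4 )*5^( - 1)*11^2*20921^ ( - 1)*77269^1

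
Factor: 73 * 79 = 5767  =  73^1*79^1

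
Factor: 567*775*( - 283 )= - 124357275 = -  3^4*5^2*7^1*31^1*283^1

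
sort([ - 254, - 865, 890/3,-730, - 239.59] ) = [ - 865, - 730, - 254,-239.59,890/3 ]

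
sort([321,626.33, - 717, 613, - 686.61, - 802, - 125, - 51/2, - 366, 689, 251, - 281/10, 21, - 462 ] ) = [-802  , - 717, - 686.61, - 462, - 366,  -  125, - 281/10,- 51/2 , 21,251,321,613,626.33,689 ] 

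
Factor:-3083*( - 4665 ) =3^1*5^1*311^1*3083^1 = 14382195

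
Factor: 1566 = 2^1*3^3 * 29^1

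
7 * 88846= 621922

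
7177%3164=849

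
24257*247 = 5991479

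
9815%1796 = 835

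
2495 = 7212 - 4717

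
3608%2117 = 1491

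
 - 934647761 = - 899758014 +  - 34889747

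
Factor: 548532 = 2^2 * 3^4*1693^1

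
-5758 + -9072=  - 14830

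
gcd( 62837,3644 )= 1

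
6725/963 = 6 + 947/963 = 6.98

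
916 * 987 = 904092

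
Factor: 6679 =6679^1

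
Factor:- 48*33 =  - 2^4*3^2*11^1  =  -1584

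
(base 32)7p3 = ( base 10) 7971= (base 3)101221020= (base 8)17443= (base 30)8PL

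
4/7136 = 1/1784 = 0.00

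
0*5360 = 0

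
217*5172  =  1122324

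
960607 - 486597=474010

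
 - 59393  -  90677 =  - 150070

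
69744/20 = 17436/5 = 3487.20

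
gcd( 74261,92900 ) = 1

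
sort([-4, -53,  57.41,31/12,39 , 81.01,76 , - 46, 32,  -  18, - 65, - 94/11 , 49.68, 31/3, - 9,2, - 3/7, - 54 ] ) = [ - 65, - 54, - 53, - 46, - 18, - 9,  -  94/11, - 4, - 3/7, 2,31/12, 31/3,32,39, 49.68 , 57.41,76,81.01 ] 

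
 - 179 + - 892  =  -1071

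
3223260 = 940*3429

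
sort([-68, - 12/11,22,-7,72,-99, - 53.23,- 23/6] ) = [-99, - 68,  -  53.23, - 7, - 23/6, - 12/11, 22,72] 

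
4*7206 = 28824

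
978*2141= 2093898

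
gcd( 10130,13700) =10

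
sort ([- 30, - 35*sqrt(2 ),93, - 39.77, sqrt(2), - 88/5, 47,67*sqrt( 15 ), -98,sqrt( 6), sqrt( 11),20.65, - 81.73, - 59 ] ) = [  -  98,- 81.73, - 59, - 35*sqrt( 2), - 39.77, - 30, - 88/5 , sqrt(2) , sqrt (6), sqrt(11),20.65, 47,  93,67*sqrt(15 )]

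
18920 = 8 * 2365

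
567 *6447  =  3655449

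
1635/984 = 1+217/328 = 1.66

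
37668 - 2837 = 34831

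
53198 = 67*794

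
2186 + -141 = 2045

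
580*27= 15660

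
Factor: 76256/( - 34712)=-9532/4339 = -2^2*2383^1*4339^ (-1 )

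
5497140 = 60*91619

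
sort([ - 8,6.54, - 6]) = [ - 8, - 6,6.54] 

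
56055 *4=224220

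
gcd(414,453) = 3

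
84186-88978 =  - 4792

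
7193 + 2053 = 9246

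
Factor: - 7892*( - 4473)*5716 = 201780035856 = 2^4 * 3^2*7^1*71^1*1429^1*1973^1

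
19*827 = 15713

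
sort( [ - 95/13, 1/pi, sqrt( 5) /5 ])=[ -95/13,1/pi,sqrt ( 5 )/5 ] 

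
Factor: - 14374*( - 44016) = 632685984 = 2^5 *3^1*7^1*131^1*7187^1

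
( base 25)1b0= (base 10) 900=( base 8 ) 1604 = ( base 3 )1020100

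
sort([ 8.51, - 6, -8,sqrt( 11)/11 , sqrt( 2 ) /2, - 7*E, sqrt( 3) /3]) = [ - 7*E, - 8, - 6,sqrt(11 )/11,sqrt(3)/3,sqrt(2)/2 , 8.51 ]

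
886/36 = 443/18 = 24.61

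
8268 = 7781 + 487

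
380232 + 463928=844160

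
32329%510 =199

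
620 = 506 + 114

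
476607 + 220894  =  697501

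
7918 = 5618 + 2300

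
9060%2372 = 1944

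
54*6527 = 352458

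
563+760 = 1323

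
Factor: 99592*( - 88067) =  - 8770768664 = -2^3*7^1  *  23^1 * 59^1*211^1*547^1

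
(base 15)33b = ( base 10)731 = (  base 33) m5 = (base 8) 1333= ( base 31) NI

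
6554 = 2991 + 3563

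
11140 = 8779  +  2361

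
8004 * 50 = 400200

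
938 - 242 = 696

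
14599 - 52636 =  - 38037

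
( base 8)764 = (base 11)415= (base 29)h7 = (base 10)500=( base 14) 27a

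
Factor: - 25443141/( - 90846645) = 8481047/30282215 = 5^( - 1)*197^1*43051^1 *6056443^(  -  1)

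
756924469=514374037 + 242550432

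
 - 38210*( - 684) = 26135640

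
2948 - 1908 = 1040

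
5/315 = 1/63 = 0.02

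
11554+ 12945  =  24499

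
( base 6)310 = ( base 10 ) 114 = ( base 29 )3R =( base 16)72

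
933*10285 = 9595905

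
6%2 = 0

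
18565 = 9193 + 9372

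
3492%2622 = 870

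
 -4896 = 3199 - 8095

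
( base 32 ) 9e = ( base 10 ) 302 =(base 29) ac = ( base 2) 100101110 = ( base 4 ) 10232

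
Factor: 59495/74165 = 73/91 = 7^( - 1) * 13^(-1 )*73^1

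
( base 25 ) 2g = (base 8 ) 102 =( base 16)42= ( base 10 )66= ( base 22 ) 30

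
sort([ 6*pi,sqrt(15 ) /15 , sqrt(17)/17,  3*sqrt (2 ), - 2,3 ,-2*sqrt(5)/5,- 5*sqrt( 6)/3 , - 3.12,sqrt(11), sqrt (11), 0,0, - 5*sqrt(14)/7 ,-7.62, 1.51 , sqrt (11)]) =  [-7.62, - 5*sqrt(6 ) /3,- 3.12, - 5*sqrt( 14) /7,  -  2, - 2* sqrt( 5 )/5, 0,0,sqrt(17) /17,  sqrt( 15 ) /15  ,  1.51,  3 , sqrt(11), sqrt(11), sqrt( 11 ), 3  *sqrt( 2), 6 * pi] 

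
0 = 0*7821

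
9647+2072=11719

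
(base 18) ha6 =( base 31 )5SL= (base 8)13076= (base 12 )3366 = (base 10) 5694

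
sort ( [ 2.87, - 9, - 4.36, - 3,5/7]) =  [- 9, - 4.36, - 3, 5/7,2.87 ] 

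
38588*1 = 38588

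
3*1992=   5976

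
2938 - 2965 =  - 27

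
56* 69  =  3864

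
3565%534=361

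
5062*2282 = 11551484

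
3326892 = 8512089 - 5185197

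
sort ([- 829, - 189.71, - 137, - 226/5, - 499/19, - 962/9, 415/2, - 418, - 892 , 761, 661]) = [ - 892, - 829, - 418, - 189.71, - 137, - 962/9,- 226/5, - 499/19,415/2 , 661,761]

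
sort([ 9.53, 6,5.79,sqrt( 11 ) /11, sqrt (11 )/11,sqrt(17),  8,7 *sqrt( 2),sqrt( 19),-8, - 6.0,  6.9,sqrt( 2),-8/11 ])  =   [ - 8,- 6.0, - 8/11 , sqrt( 11) /11,sqrt( 11 )/11, sqrt( 2 ),sqrt(17),sqrt( 19), 5.79 , 6,6.9,8, 9.53,7*sqrt( 2)]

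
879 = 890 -11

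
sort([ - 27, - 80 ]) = [-80,-27]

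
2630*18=47340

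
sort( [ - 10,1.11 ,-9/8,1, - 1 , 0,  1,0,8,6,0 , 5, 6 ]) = [-10,-9/8,-1, 0, 0,  0,1, 1,1.11,5, 6,6, 8] 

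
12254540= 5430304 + 6824236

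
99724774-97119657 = 2605117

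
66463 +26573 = 93036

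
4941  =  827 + 4114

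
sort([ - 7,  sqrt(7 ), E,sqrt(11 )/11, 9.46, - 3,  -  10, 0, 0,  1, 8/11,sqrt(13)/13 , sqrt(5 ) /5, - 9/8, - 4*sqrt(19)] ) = [-4 * sqrt(19 ), - 10, - 7 ,-3, - 9/8 , 0, 0, sqrt( 13) /13,  sqrt( 11)/11,sqrt(5)/5,  8/11,1,sqrt(7 ),E,9.46 ]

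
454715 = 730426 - 275711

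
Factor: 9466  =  2^1 * 4733^1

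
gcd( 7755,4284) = 3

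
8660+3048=11708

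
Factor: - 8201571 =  - 3^1*7^2 * 55793^1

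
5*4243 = 21215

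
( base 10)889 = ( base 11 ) 739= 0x379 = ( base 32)RP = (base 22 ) 1I9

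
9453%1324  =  185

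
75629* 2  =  151258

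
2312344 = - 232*( - 9967 ) 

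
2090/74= 1045/37= 28.24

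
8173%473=132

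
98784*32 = 3161088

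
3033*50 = 151650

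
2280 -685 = 1595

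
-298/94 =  - 149/47 = - 3.17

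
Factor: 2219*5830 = 12936770 = 2^1*5^1*7^1 * 11^1*53^1*317^1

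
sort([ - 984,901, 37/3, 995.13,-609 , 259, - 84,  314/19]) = [ - 984, - 609, - 84, 37/3,314/19, 259,  901, 995.13 ] 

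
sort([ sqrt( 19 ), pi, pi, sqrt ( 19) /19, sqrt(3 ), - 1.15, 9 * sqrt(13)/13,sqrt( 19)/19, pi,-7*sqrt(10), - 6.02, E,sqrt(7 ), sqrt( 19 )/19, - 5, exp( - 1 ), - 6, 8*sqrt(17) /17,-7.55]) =[-7*sqrt( 10), - 7.55,-6.02, - 6,- 5,  -  1.15,sqrt( 19) /19,sqrt( 19 ) /19,sqrt(19 ) /19, exp ( - 1), sqrt(3),8 * sqrt(17)/17, 9*sqrt(13 ) /13, sqrt(7), E,pi, pi, pi, sqrt( 19 ) ]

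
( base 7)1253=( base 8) 737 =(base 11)3A6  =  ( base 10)479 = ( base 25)J4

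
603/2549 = 603/2549= 0.24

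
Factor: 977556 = 2^2*3^1*81463^1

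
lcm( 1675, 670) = 3350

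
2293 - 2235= 58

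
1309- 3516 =-2207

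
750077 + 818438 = 1568515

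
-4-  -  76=72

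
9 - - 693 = 702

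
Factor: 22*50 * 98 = 2^3*5^2*7^2 * 11^1= 107800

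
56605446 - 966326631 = - 909721185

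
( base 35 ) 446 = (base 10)5046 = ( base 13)23b2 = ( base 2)1001110110110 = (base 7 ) 20466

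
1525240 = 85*17944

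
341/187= 31/17 = 1.82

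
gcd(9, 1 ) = 1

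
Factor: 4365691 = 11^1*396881^1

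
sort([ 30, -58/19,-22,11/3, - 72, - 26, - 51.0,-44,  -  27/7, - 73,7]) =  [  -  73, - 72, - 51.0, - 44,  -  26  ,-22, - 27/7, -58/19,  11/3,7,30 ] 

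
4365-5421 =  - 1056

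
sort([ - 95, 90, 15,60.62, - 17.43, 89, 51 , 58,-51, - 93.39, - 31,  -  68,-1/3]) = [ - 95,- 93.39, - 68,-51, - 31,-17.43,-1/3,15,  51, 58,  60.62 , 89, 90]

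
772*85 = 65620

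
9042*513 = 4638546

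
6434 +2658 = 9092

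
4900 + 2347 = 7247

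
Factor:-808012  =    -  2^2*79^1*  2557^1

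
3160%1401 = 358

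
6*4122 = 24732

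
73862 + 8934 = 82796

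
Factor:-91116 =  - 2^2*3^2*2531^1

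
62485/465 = 12497/93 = 134.38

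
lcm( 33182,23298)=1095006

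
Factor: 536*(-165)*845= -2^3 *3^1*5^2*11^1*13^2*67^1=- 74731800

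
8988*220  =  1977360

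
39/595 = 39/595 = 0.07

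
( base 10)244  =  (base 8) 364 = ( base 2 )11110100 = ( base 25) 9J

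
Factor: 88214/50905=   2^1 * 5^(- 1 ) * 7^1 * 6301^1 * 10181^(- 1 ) 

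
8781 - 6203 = 2578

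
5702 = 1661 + 4041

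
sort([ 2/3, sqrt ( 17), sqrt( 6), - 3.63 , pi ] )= [ - 3.63,2/3,sqrt(6),pi, sqrt( 17)]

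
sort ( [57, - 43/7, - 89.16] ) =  [ - 89.16,-43/7,57 ]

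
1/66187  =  1/66187 =0.00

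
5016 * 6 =30096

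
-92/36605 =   -  1 + 36513/36605 = - 0.00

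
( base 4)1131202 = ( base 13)2956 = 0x1762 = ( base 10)5986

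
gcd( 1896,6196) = 4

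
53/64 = 53/64= 0.83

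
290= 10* 29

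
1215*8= 9720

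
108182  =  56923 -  -51259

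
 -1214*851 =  - 1033114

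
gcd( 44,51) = 1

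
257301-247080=10221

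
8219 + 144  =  8363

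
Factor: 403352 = 2^3*127^1*397^1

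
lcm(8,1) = 8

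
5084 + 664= 5748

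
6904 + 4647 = 11551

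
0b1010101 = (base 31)2n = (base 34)2H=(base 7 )151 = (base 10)85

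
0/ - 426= 0/1 = - 0.00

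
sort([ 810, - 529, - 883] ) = [ - 883, - 529,810]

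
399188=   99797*4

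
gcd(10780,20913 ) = 1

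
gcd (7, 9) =1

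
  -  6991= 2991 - 9982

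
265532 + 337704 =603236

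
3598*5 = 17990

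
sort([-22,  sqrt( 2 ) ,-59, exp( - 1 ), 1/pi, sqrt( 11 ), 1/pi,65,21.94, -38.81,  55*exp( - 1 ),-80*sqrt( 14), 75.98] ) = [ - 80*sqrt(14 ),- 59  , - 38.81, - 22, 1/pi,1/pi,exp (  -  1 ), sqrt(2), sqrt( 11 ), 55*exp(-1),21.94, 65, 75.98 ] 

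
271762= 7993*34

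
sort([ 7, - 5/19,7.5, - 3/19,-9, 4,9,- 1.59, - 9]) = [ - 9,-9,-1.59, - 5/19, - 3/19, 4, 7,7.5,9]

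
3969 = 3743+226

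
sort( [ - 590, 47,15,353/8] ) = [ - 590,15,353/8, 47]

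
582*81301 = 47317182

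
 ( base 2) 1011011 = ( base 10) 91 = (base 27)3A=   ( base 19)4F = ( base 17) 56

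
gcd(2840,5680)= 2840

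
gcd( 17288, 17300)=4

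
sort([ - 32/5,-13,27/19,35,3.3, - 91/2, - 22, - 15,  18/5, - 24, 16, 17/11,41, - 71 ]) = [  -  71, - 91/2,-24,-22,- 15 , - 13,-32/5, 27/19,17/11,3.3, 18/5, 16, 35,41]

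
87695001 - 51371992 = 36323009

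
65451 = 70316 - 4865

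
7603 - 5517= 2086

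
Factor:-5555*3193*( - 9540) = 2^2*3^2*5^2*11^1 * 31^1*53^1*101^1*103^1 = 169212077100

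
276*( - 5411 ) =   -  1493436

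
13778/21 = 13778/21 =656.10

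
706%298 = 110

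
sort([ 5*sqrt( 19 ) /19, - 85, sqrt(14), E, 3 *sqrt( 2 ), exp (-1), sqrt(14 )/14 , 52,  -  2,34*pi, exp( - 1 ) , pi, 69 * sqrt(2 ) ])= [ - 85, -2, sqrt( 14) /14,  exp( - 1 ),exp( - 1), 5* sqrt( 19 ) /19, E,pi, sqrt(14), 3*sqrt(2),52, 69*sqrt ( 2), 34  *pi]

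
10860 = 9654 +1206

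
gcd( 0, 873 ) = 873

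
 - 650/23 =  -650/23 = - 28.26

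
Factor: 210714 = 2^1*3^1*7^1*29^1*173^1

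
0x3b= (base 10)59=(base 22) 2f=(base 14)43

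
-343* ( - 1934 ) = 663362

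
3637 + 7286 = 10923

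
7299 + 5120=12419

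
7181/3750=1 + 3431/3750 =1.91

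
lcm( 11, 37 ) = 407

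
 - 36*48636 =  - 1750896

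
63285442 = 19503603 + 43781839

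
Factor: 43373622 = 2^1*3^1 * 2579^1*2803^1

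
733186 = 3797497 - 3064311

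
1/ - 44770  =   - 1 + 44769/44770= -0.00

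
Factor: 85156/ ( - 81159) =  - 2^2 * 3^( - 1)*13^(-1) * 61^1 * 349^1*2081^( - 1)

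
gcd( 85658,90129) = 1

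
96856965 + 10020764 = 106877729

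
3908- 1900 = 2008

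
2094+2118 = 4212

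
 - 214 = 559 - 773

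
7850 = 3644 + 4206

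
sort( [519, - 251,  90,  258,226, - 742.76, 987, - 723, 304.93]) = [ - 742.76, - 723, - 251, 90,226,258,304.93 , 519,987 ] 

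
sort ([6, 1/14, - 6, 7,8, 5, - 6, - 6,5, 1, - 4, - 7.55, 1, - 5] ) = [ - 7.55, - 6, - 6,-6, - 5, - 4, 1/14, 1, 1, 5, 5, 6, 7 , 8 ]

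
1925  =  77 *25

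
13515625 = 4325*3125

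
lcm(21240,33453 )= 1338120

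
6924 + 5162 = 12086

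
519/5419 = 519/5419 = 0.10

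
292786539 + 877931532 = 1170718071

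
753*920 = 692760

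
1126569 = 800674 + 325895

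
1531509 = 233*6573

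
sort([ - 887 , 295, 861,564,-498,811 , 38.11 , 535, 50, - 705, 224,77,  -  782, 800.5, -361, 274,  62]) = [ - 887, - 782, - 705, - 498,  -  361, 38.11, 50,62, 77,224,274, 295, 535, 564,800.5,811, 861 ]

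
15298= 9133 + 6165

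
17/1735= 17/1735=0.01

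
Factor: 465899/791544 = 2^( - 3)*3^ ( - 1 )*7^1*13^(-1 )* 19^1*31^1*43^( - 1) *59^( - 1 ) * 113^1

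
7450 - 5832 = 1618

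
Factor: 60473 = 7^1*53^1*163^1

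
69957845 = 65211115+4746730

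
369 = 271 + 98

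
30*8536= 256080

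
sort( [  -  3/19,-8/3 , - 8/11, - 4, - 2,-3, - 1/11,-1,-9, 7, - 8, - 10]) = [-10, - 9,-8, - 4, - 3, -8/3, - 2,-1,-8/11, - 3/19, - 1/11, 7]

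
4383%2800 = 1583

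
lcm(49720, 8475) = 745800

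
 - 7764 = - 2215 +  - 5549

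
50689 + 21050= 71739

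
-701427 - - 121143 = -580284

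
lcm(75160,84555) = 676440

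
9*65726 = 591534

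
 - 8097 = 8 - 8105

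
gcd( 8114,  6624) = 2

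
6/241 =6/241 = 0.02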